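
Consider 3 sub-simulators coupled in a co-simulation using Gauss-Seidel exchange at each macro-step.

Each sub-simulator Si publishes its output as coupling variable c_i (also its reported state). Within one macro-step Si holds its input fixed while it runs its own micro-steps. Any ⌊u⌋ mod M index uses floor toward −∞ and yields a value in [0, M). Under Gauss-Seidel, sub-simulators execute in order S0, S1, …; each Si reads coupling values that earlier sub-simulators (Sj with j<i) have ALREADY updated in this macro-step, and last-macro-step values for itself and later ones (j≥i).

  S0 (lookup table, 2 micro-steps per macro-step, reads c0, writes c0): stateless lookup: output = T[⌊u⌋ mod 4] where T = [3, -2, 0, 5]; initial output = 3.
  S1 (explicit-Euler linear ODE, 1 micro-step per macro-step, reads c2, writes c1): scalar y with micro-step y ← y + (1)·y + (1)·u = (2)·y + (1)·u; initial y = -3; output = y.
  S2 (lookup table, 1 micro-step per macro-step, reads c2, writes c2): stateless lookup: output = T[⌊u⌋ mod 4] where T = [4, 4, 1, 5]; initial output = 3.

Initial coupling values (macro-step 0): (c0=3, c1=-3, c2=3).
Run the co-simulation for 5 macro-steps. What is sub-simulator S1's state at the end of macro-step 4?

macro 1: S0 reads c0=3 → after 2×micro: 5; S1 reads c2=3 → after 1×micro: -3; S2 reads c2=3 → after 1×micro: 5 ⇒ (c0=5, c1=-3, c2=5)
macro 2: S0 reads c0=5 → after 2×micro: -2; S1 reads c2=5 → after 1×micro: -1; S2 reads c2=5 → after 1×micro: 4 ⇒ (c0=-2, c1=-1, c2=4)
macro 3: S0 reads c0=-2 → after 2×micro: 0; S1 reads c2=4 → after 1×micro: 2; S2 reads c2=4 → after 1×micro: 4 ⇒ (c0=0, c1=2, c2=4)
macro 4: S0 reads c0=0 → after 2×micro: 3; S1 reads c2=4 → after 1×micro: 8; S2 reads c2=4 → after 1×micro: 4 ⇒ (c0=3, c1=8, c2=4)
macro 5: S0 reads c0=3 → after 2×micro: 5; S1 reads c2=4 → after 1×micro: 20; S2 reads c2=4 → after 1×micro: 4 ⇒ (c0=5, c1=20, c2=4)

S1 state at macro-step 4 = 8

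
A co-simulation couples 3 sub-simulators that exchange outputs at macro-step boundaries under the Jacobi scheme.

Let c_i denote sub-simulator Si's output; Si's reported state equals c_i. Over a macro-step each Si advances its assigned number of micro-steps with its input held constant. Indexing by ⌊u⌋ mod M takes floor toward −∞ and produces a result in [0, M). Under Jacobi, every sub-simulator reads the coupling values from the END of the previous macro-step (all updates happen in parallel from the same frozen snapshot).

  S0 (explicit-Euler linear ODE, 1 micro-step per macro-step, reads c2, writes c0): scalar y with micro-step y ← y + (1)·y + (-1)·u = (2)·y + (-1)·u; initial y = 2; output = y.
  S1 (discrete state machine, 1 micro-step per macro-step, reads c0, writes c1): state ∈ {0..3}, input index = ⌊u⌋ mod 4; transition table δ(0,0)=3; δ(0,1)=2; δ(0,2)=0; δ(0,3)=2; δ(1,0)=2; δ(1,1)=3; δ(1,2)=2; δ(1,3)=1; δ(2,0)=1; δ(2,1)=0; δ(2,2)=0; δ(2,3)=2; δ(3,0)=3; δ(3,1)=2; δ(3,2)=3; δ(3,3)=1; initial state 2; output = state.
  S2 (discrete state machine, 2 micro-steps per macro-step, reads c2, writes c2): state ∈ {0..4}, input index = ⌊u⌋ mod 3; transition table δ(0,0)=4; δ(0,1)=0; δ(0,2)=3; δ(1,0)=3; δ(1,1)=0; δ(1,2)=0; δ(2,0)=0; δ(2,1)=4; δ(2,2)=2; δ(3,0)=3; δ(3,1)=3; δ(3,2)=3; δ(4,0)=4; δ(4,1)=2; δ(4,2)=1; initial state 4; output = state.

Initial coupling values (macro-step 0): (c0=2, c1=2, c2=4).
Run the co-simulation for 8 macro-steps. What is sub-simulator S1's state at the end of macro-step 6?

macro 1: S0 reads c2=4 → after 1×micro: 0; S1 reads c0=2 → after 1×micro: 0; S2 reads c2=4 → after 2×micro: 4 ⇒ (c0=0, c1=0, c2=4)
macro 2: S0 reads c2=4 → after 1×micro: -4; S1 reads c0=0 → after 1×micro: 3; S2 reads c2=4 → after 2×micro: 4 ⇒ (c0=-4, c1=3, c2=4)
macro 3: S0 reads c2=4 → after 1×micro: -12; S1 reads c0=-4 → after 1×micro: 3; S2 reads c2=4 → after 2×micro: 4 ⇒ (c0=-12, c1=3, c2=4)
macro 4: S0 reads c2=4 → after 1×micro: -28; S1 reads c0=-12 → after 1×micro: 3; S2 reads c2=4 → after 2×micro: 4 ⇒ (c0=-28, c1=3, c2=4)
macro 5: S0 reads c2=4 → after 1×micro: -60; S1 reads c0=-28 → after 1×micro: 3; S2 reads c2=4 → after 2×micro: 4 ⇒ (c0=-60, c1=3, c2=4)
macro 6: S0 reads c2=4 → after 1×micro: -124; S1 reads c0=-60 → after 1×micro: 3; S2 reads c2=4 → after 2×micro: 4 ⇒ (c0=-124, c1=3, c2=4)
macro 7: S0 reads c2=4 → after 1×micro: -252; S1 reads c0=-124 → after 1×micro: 3; S2 reads c2=4 → after 2×micro: 4 ⇒ (c0=-252, c1=3, c2=4)
macro 8: S0 reads c2=4 → after 1×micro: -508; S1 reads c0=-252 → after 1×micro: 3; S2 reads c2=4 → after 2×micro: 4 ⇒ (c0=-508, c1=3, c2=4)

S1 state at macro-step 6 = 3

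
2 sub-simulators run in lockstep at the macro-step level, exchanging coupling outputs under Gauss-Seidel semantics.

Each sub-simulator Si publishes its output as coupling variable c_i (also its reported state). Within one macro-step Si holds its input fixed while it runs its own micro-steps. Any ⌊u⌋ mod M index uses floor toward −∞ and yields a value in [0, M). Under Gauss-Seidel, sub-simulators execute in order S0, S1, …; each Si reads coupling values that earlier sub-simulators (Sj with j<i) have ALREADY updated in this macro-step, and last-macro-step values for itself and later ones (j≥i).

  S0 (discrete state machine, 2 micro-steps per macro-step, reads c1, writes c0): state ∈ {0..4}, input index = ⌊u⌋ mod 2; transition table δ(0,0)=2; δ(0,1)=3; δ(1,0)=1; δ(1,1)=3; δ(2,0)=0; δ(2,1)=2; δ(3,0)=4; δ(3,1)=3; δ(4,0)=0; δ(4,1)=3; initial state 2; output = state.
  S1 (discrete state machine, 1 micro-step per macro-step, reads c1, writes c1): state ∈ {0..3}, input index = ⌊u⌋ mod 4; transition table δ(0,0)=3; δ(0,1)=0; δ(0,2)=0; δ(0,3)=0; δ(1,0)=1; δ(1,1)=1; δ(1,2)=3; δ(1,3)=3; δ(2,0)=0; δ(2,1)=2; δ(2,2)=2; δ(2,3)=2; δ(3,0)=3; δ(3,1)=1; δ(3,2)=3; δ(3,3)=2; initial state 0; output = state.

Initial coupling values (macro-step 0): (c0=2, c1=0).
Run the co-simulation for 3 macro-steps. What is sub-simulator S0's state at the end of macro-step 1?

S0 state at macro-step 1 = 2

macro 1: S0 reads c1=0 → after 2×micro: 2; S1 reads c1=0 → after 1×micro: 3 ⇒ (c0=2, c1=3)
macro 2: S0 reads c1=3 → after 2×micro: 2; S1 reads c1=3 → after 1×micro: 2 ⇒ (c0=2, c1=2)
macro 3: S0 reads c1=2 → after 2×micro: 2; S1 reads c1=2 → after 1×micro: 2 ⇒ (c0=2, c1=2)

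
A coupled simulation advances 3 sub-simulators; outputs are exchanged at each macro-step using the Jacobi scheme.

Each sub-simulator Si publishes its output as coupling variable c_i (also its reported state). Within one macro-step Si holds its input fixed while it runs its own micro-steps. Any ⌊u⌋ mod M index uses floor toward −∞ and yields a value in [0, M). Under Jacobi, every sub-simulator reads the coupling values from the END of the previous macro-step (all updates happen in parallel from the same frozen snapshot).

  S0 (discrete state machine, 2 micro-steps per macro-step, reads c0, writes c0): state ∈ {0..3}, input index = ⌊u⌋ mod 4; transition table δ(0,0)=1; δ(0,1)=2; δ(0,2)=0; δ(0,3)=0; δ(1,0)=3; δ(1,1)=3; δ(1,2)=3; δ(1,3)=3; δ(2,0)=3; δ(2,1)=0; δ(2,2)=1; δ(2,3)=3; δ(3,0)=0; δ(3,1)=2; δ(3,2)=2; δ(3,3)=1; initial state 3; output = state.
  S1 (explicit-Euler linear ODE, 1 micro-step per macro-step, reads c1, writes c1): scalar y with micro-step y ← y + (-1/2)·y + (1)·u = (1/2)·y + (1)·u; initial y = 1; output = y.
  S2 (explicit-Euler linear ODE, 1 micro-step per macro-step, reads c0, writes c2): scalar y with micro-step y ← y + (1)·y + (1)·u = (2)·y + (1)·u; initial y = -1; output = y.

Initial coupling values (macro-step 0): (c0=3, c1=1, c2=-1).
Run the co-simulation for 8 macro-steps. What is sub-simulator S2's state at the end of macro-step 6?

macro 1: S0 reads c0=3 → after 2×micro: 3; S1 reads c1=1 → after 1×micro: 3/2; S2 reads c0=3 → after 1×micro: 1 ⇒ (c0=3, c1=3/2, c2=1)
macro 2: S0 reads c0=3 → after 2×micro: 3; S1 reads c1=3/2 → after 1×micro: 9/4; S2 reads c0=3 → after 1×micro: 5 ⇒ (c0=3, c1=9/4, c2=5)
macro 3: S0 reads c0=3 → after 2×micro: 3; S1 reads c1=9/4 → after 1×micro: 27/8; S2 reads c0=3 → after 1×micro: 13 ⇒ (c0=3, c1=27/8, c2=13)
macro 4: S0 reads c0=3 → after 2×micro: 3; S1 reads c1=27/8 → after 1×micro: 81/16; S2 reads c0=3 → after 1×micro: 29 ⇒ (c0=3, c1=81/16, c2=29)
macro 5: S0 reads c0=3 → after 2×micro: 3; S1 reads c1=81/16 → after 1×micro: 243/32; S2 reads c0=3 → after 1×micro: 61 ⇒ (c0=3, c1=243/32, c2=61)
macro 6: S0 reads c0=3 → after 2×micro: 3; S1 reads c1=243/32 → after 1×micro: 729/64; S2 reads c0=3 → after 1×micro: 125 ⇒ (c0=3, c1=729/64, c2=125)
macro 7: S0 reads c0=3 → after 2×micro: 3; S1 reads c1=729/64 → after 1×micro: 2187/128; S2 reads c0=3 → after 1×micro: 253 ⇒ (c0=3, c1=2187/128, c2=253)
macro 8: S0 reads c0=3 → after 2×micro: 3; S1 reads c1=2187/128 → after 1×micro: 6561/256; S2 reads c0=3 → after 1×micro: 509 ⇒ (c0=3, c1=6561/256, c2=509)

S2 state at macro-step 6 = 125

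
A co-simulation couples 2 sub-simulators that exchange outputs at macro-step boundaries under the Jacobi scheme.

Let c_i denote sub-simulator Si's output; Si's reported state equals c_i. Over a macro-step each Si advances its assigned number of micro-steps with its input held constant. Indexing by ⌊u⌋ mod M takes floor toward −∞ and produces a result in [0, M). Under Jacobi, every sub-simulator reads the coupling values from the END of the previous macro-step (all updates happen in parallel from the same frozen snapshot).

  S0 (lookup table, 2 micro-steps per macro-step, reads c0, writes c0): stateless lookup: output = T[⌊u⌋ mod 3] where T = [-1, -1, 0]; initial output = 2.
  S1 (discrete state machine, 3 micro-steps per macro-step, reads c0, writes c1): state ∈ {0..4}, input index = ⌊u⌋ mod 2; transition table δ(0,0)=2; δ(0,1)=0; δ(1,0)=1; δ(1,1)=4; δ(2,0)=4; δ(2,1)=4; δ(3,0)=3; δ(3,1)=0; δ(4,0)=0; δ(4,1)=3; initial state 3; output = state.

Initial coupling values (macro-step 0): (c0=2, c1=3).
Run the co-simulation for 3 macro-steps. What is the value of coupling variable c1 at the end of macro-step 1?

c1 at macro-step 1 = 3

macro 1: S0 reads c0=2 → after 2×micro: 0; S1 reads c0=2 → after 3×micro: 3 ⇒ (c0=0, c1=3)
macro 2: S0 reads c0=0 → after 2×micro: -1; S1 reads c0=0 → after 3×micro: 3 ⇒ (c0=-1, c1=3)
macro 3: S0 reads c0=-1 → after 2×micro: 0; S1 reads c0=-1 → after 3×micro: 0 ⇒ (c0=0, c1=0)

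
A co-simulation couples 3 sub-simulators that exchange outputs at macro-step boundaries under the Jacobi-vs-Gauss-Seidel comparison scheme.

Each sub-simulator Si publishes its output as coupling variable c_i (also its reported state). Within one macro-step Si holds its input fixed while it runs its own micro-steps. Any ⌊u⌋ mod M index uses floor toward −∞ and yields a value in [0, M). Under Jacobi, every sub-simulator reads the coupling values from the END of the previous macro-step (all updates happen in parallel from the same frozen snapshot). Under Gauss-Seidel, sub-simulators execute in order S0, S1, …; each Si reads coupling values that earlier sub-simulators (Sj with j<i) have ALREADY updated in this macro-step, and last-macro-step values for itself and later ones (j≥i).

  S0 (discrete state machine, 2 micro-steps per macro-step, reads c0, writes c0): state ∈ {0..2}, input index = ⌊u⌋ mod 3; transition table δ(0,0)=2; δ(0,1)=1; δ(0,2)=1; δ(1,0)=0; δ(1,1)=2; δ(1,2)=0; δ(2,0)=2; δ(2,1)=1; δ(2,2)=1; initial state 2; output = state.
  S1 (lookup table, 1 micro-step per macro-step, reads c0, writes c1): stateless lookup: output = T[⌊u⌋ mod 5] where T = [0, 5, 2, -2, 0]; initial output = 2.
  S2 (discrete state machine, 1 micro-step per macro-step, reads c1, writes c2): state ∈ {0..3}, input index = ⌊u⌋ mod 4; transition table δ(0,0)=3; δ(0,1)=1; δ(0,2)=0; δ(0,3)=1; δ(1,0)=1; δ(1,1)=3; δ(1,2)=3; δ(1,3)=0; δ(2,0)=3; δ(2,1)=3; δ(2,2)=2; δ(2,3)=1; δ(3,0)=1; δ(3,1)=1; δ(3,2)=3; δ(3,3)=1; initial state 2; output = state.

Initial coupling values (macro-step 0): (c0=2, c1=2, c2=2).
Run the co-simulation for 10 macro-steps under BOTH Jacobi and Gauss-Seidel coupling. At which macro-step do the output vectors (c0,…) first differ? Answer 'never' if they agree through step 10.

first divergence at macro-step: 1

[Jacobi] macro 1: S0 reads c0=2 → after 2×micro: 0; S1 reads c0=2 → after 1×micro: 2; S2 reads c1=2 → after 1×micro: 2 ⇒ (c0=0, c1=2, c2=2)
[Jacobi] macro 2: S0 reads c0=0 → after 2×micro: 2; S1 reads c0=0 → after 1×micro: 0; S2 reads c1=2 → after 1×micro: 2 ⇒ (c0=2, c1=0, c2=2)
[Jacobi] macro 3: S0 reads c0=2 → after 2×micro: 0; S1 reads c0=2 → after 1×micro: 2; S2 reads c1=0 → after 1×micro: 3 ⇒ (c0=0, c1=2, c2=3)
[Jacobi] macro 4: S0 reads c0=0 → after 2×micro: 2; S1 reads c0=0 → after 1×micro: 0; S2 reads c1=2 → after 1×micro: 3 ⇒ (c0=2, c1=0, c2=3)
[Jacobi] macro 5: S0 reads c0=2 → after 2×micro: 0; S1 reads c0=2 → after 1×micro: 2; S2 reads c1=0 → after 1×micro: 1 ⇒ (c0=0, c1=2, c2=1)
[Jacobi] macro 6: S0 reads c0=0 → after 2×micro: 2; S1 reads c0=0 → after 1×micro: 0; S2 reads c1=2 → after 1×micro: 3 ⇒ (c0=2, c1=0, c2=3)
[Jacobi] macro 7: S0 reads c0=2 → after 2×micro: 0; S1 reads c0=2 → after 1×micro: 2; S2 reads c1=0 → after 1×micro: 1 ⇒ (c0=0, c1=2, c2=1)
[Jacobi] macro 8: S0 reads c0=0 → after 2×micro: 2; S1 reads c0=0 → after 1×micro: 0; S2 reads c1=2 → after 1×micro: 3 ⇒ (c0=2, c1=0, c2=3)
[Jacobi] macro 9: S0 reads c0=2 → after 2×micro: 0; S1 reads c0=2 → after 1×micro: 2; S2 reads c1=0 → after 1×micro: 1 ⇒ (c0=0, c1=2, c2=1)
[Jacobi] macro 10: S0 reads c0=0 → after 2×micro: 2; S1 reads c0=0 → after 1×micro: 0; S2 reads c1=2 → after 1×micro: 3 ⇒ (c0=2, c1=0, c2=3)
[Gauss-Seidel] macro 1: S0 reads c0=2 → after 2×micro: 0; S1 reads c0=0 → after 1×micro: 0; S2 reads c1=0 → after 1×micro: 3 ⇒ (c0=0, c1=0, c2=3)
[Gauss-Seidel] macro 2: S0 reads c0=0 → after 2×micro: 2; S1 reads c0=2 → after 1×micro: 2; S2 reads c1=2 → after 1×micro: 3 ⇒ (c0=2, c1=2, c2=3)
[Gauss-Seidel] macro 3: S0 reads c0=2 → after 2×micro: 0; S1 reads c0=0 → after 1×micro: 0; S2 reads c1=0 → after 1×micro: 1 ⇒ (c0=0, c1=0, c2=1)
[Gauss-Seidel] macro 4: S0 reads c0=0 → after 2×micro: 2; S1 reads c0=2 → after 1×micro: 2; S2 reads c1=2 → after 1×micro: 3 ⇒ (c0=2, c1=2, c2=3)
[Gauss-Seidel] macro 5: S0 reads c0=2 → after 2×micro: 0; S1 reads c0=0 → after 1×micro: 0; S2 reads c1=0 → after 1×micro: 1 ⇒ (c0=0, c1=0, c2=1)
[Gauss-Seidel] macro 6: S0 reads c0=0 → after 2×micro: 2; S1 reads c0=2 → after 1×micro: 2; S2 reads c1=2 → after 1×micro: 3 ⇒ (c0=2, c1=2, c2=3)
[Gauss-Seidel] macro 7: S0 reads c0=2 → after 2×micro: 0; S1 reads c0=0 → after 1×micro: 0; S2 reads c1=0 → after 1×micro: 1 ⇒ (c0=0, c1=0, c2=1)
[Gauss-Seidel] macro 8: S0 reads c0=0 → after 2×micro: 2; S1 reads c0=2 → after 1×micro: 2; S2 reads c1=2 → after 1×micro: 3 ⇒ (c0=2, c1=2, c2=3)
[Gauss-Seidel] macro 9: S0 reads c0=2 → after 2×micro: 0; S1 reads c0=0 → after 1×micro: 0; S2 reads c1=0 → after 1×micro: 1 ⇒ (c0=0, c1=0, c2=1)
[Gauss-Seidel] macro 10: S0 reads c0=0 → after 2×micro: 2; S1 reads c0=2 → after 1×micro: 2; S2 reads c1=2 → after 1×micro: 3 ⇒ (c0=2, c1=2, c2=3)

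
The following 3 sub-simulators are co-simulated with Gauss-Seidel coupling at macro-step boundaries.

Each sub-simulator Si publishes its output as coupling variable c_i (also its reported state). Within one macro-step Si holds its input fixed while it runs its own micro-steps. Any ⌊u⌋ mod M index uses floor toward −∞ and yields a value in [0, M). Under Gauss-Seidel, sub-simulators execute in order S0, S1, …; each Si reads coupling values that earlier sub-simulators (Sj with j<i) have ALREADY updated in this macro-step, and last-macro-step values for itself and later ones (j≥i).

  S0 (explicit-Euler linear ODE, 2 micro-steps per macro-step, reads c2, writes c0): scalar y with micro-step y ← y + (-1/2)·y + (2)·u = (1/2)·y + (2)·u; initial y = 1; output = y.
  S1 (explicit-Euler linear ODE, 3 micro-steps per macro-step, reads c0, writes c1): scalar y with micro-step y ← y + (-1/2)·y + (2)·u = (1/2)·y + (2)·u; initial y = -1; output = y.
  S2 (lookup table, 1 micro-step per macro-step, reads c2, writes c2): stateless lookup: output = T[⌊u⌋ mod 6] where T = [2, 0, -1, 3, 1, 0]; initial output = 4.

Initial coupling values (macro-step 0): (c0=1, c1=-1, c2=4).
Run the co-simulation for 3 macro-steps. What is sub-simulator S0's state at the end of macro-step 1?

S0 state at macro-step 1 = 49/4

macro 1: S0 reads c2=4 → after 2×micro: 49/4; S1 reads c0=49/4 → after 3×micro: 171/4; S2 reads c2=4 → after 1×micro: 1 ⇒ (c0=49/4, c1=171/4, c2=1)
macro 2: S0 reads c2=1 → after 2×micro: 97/16; S1 reads c0=97/16 → after 3×micro: 425/16; S2 reads c2=1 → after 1×micro: 0 ⇒ (c0=97/16, c1=425/16, c2=0)
macro 3: S0 reads c2=0 → after 2×micro: 97/64; S1 reads c0=97/64 → after 3×micro: 69/8; S2 reads c2=0 → after 1×micro: 2 ⇒ (c0=97/64, c1=69/8, c2=2)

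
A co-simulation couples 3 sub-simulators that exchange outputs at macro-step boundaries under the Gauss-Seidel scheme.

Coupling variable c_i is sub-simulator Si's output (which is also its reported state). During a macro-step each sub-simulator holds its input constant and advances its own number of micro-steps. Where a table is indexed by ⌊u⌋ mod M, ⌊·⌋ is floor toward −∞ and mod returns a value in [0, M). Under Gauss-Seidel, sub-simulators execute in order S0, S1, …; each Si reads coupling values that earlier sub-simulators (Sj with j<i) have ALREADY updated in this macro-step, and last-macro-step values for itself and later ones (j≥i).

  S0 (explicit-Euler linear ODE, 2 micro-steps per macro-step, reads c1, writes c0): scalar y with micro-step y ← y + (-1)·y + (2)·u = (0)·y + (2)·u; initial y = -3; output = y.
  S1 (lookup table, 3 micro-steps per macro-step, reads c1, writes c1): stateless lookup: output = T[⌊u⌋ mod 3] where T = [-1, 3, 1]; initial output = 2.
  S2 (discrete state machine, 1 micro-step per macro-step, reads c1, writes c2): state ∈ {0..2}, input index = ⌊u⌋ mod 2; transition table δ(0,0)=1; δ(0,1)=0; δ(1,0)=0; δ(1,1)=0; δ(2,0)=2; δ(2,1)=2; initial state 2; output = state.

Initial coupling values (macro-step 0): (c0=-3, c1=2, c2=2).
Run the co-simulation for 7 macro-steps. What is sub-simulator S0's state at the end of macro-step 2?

S0 state at macro-step 2 = 2

macro 1: S0 reads c1=2 → after 2×micro: 4; S1 reads c1=2 → after 3×micro: 1; S2 reads c1=1 → after 1×micro: 2 ⇒ (c0=4, c1=1, c2=2)
macro 2: S0 reads c1=1 → after 2×micro: 2; S1 reads c1=1 → after 3×micro: 3; S2 reads c1=3 → after 1×micro: 2 ⇒ (c0=2, c1=3, c2=2)
macro 3: S0 reads c1=3 → after 2×micro: 6; S1 reads c1=3 → after 3×micro: -1; S2 reads c1=-1 → after 1×micro: 2 ⇒ (c0=6, c1=-1, c2=2)
macro 4: S0 reads c1=-1 → after 2×micro: -2; S1 reads c1=-1 → after 3×micro: 1; S2 reads c1=1 → after 1×micro: 2 ⇒ (c0=-2, c1=1, c2=2)
macro 5: S0 reads c1=1 → after 2×micro: 2; S1 reads c1=1 → after 3×micro: 3; S2 reads c1=3 → after 1×micro: 2 ⇒ (c0=2, c1=3, c2=2)
macro 6: S0 reads c1=3 → after 2×micro: 6; S1 reads c1=3 → after 3×micro: -1; S2 reads c1=-1 → after 1×micro: 2 ⇒ (c0=6, c1=-1, c2=2)
macro 7: S0 reads c1=-1 → after 2×micro: -2; S1 reads c1=-1 → after 3×micro: 1; S2 reads c1=1 → after 1×micro: 2 ⇒ (c0=-2, c1=1, c2=2)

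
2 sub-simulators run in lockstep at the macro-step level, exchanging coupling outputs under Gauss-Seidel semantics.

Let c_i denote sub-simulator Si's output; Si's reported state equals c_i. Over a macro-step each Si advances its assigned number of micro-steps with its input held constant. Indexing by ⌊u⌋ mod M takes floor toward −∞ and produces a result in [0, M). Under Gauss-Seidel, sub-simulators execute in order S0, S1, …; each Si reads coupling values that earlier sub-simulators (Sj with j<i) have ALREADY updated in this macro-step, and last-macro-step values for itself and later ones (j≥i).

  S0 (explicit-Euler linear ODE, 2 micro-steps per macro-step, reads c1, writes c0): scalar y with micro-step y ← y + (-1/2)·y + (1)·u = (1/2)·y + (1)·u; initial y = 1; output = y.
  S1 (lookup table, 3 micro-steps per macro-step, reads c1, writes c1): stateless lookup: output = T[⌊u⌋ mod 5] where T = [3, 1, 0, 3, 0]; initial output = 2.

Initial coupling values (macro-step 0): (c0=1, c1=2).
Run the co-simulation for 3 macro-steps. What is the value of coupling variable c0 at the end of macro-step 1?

macro 1: S0 reads c1=2 → after 2×micro: 13/4; S1 reads c1=2 → after 3×micro: 0 ⇒ (c0=13/4, c1=0)
macro 2: S0 reads c1=0 → after 2×micro: 13/16; S1 reads c1=0 → after 3×micro: 3 ⇒ (c0=13/16, c1=3)
macro 3: S0 reads c1=3 → after 2×micro: 301/64; S1 reads c1=3 → after 3×micro: 3 ⇒ (c0=301/64, c1=3)

c0 at macro-step 1 = 13/4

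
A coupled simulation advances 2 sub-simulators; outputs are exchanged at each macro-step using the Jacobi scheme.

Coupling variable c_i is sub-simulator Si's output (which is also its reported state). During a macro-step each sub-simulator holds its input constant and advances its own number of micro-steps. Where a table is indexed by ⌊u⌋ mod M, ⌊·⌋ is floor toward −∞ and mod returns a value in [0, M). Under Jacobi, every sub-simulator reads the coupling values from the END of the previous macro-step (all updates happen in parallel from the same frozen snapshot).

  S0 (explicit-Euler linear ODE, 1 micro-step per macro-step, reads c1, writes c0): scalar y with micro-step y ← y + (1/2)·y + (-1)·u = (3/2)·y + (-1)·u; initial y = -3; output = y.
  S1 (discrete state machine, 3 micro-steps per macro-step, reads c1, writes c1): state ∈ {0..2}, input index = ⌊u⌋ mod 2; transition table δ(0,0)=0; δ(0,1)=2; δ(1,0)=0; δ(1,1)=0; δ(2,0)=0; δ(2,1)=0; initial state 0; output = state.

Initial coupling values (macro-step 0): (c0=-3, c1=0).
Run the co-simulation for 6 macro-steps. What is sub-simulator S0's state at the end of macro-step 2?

S0 state at macro-step 2 = -27/4

macro 1: S0 reads c1=0 → after 1×micro: -9/2; S1 reads c1=0 → after 3×micro: 0 ⇒ (c0=-9/2, c1=0)
macro 2: S0 reads c1=0 → after 1×micro: -27/4; S1 reads c1=0 → after 3×micro: 0 ⇒ (c0=-27/4, c1=0)
macro 3: S0 reads c1=0 → after 1×micro: -81/8; S1 reads c1=0 → after 3×micro: 0 ⇒ (c0=-81/8, c1=0)
macro 4: S0 reads c1=0 → after 1×micro: -243/16; S1 reads c1=0 → after 3×micro: 0 ⇒ (c0=-243/16, c1=0)
macro 5: S0 reads c1=0 → after 1×micro: -729/32; S1 reads c1=0 → after 3×micro: 0 ⇒ (c0=-729/32, c1=0)
macro 6: S0 reads c1=0 → after 1×micro: -2187/64; S1 reads c1=0 → after 3×micro: 0 ⇒ (c0=-2187/64, c1=0)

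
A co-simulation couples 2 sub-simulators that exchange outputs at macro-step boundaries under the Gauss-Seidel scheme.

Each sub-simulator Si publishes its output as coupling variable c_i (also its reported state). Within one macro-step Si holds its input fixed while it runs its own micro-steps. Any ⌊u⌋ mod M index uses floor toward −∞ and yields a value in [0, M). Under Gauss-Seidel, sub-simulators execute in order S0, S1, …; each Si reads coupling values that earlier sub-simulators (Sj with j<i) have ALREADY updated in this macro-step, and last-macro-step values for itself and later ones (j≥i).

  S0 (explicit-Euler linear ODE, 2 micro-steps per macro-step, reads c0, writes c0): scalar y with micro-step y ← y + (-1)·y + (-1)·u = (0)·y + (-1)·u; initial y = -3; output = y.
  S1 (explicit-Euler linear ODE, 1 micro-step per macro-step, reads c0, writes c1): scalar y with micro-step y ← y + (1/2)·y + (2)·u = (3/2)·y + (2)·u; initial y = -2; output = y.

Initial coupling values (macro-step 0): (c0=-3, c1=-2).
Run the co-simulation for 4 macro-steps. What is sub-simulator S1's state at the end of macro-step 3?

S1 state at macro-step 3 = 15/4

macro 1: S0 reads c0=-3 → after 2×micro: 3; S1 reads c0=3 → after 1×micro: 3 ⇒ (c0=3, c1=3)
macro 2: S0 reads c0=3 → after 2×micro: -3; S1 reads c0=-3 → after 1×micro: -3/2 ⇒ (c0=-3, c1=-3/2)
macro 3: S0 reads c0=-3 → after 2×micro: 3; S1 reads c0=3 → after 1×micro: 15/4 ⇒ (c0=3, c1=15/4)
macro 4: S0 reads c0=3 → after 2×micro: -3; S1 reads c0=-3 → after 1×micro: -3/8 ⇒ (c0=-3, c1=-3/8)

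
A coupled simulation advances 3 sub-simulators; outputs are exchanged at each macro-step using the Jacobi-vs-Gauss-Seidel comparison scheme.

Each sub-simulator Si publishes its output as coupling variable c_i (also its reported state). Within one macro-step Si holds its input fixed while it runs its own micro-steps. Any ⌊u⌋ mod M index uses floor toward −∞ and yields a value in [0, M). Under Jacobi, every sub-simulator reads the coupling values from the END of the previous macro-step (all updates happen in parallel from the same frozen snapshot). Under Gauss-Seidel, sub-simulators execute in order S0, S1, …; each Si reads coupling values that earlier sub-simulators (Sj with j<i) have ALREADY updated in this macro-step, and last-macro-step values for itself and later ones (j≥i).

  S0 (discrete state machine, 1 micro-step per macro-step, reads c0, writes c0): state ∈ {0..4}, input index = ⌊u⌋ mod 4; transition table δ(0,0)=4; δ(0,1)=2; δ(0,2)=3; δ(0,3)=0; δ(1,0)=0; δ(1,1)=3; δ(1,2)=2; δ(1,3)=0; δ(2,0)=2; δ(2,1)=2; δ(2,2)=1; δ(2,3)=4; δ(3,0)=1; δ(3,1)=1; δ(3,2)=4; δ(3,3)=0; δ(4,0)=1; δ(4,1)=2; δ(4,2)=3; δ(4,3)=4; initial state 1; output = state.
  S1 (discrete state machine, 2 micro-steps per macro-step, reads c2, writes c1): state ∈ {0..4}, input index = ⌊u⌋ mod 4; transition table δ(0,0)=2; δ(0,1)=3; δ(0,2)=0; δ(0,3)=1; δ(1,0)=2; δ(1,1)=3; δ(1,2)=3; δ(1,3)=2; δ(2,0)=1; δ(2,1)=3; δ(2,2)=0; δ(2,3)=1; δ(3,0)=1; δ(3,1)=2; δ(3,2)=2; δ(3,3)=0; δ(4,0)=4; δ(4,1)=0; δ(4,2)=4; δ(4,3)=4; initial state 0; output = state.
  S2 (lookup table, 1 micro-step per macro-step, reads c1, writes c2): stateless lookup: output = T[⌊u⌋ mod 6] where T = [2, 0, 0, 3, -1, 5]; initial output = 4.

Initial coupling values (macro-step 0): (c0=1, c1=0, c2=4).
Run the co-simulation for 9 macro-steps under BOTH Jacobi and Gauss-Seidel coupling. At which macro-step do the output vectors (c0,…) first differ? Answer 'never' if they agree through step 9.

[Jacobi] macro 1: S0 reads c0=1 → after 1×micro: 3; S1 reads c2=4 → after 2×micro: 1; S2 reads c1=0 → after 1×micro: 2 ⇒ (c0=3, c1=1, c2=2)
[Jacobi] macro 2: S0 reads c0=3 → after 1×micro: 0; S1 reads c2=2 → after 2×micro: 2; S2 reads c1=1 → after 1×micro: 0 ⇒ (c0=0, c1=2, c2=0)
[Jacobi] macro 3: S0 reads c0=0 → after 1×micro: 4; S1 reads c2=0 → after 2×micro: 2; S2 reads c1=2 → after 1×micro: 0 ⇒ (c0=4, c1=2, c2=0)
[Jacobi] macro 4: S0 reads c0=4 → after 1×micro: 1; S1 reads c2=0 → after 2×micro: 2; S2 reads c1=2 → after 1×micro: 0 ⇒ (c0=1, c1=2, c2=0)
[Jacobi] macro 5: S0 reads c0=1 → after 1×micro: 3; S1 reads c2=0 → after 2×micro: 2; S2 reads c1=2 → after 1×micro: 0 ⇒ (c0=3, c1=2, c2=0)
[Jacobi] macro 6: S0 reads c0=3 → after 1×micro: 0; S1 reads c2=0 → after 2×micro: 2; S2 reads c1=2 → after 1×micro: 0 ⇒ (c0=0, c1=2, c2=0)
[Jacobi] macro 7: S0 reads c0=0 → after 1×micro: 4; S1 reads c2=0 → after 2×micro: 2; S2 reads c1=2 → after 1×micro: 0 ⇒ (c0=4, c1=2, c2=0)
[Jacobi] macro 8: S0 reads c0=4 → after 1×micro: 1; S1 reads c2=0 → after 2×micro: 2; S2 reads c1=2 → after 1×micro: 0 ⇒ (c0=1, c1=2, c2=0)
[Jacobi] macro 9: S0 reads c0=1 → after 1×micro: 3; S1 reads c2=0 → after 2×micro: 2; S2 reads c1=2 → after 1×micro: 0 ⇒ (c0=3, c1=2, c2=0)
[Gauss-Seidel] macro 1: S0 reads c0=1 → after 1×micro: 3; S1 reads c2=4 → after 2×micro: 1; S2 reads c1=1 → after 1×micro: 0 ⇒ (c0=3, c1=1, c2=0)
[Gauss-Seidel] macro 2: S0 reads c0=3 → after 1×micro: 0; S1 reads c2=0 → after 2×micro: 1; S2 reads c1=1 → after 1×micro: 0 ⇒ (c0=0, c1=1, c2=0)
[Gauss-Seidel] macro 3: S0 reads c0=0 → after 1×micro: 4; S1 reads c2=0 → after 2×micro: 1; S2 reads c1=1 → after 1×micro: 0 ⇒ (c0=4, c1=1, c2=0)
[Gauss-Seidel] macro 4: S0 reads c0=4 → after 1×micro: 1; S1 reads c2=0 → after 2×micro: 1; S2 reads c1=1 → after 1×micro: 0 ⇒ (c0=1, c1=1, c2=0)
[Gauss-Seidel] macro 5: S0 reads c0=1 → after 1×micro: 3; S1 reads c2=0 → after 2×micro: 1; S2 reads c1=1 → after 1×micro: 0 ⇒ (c0=3, c1=1, c2=0)
[Gauss-Seidel] macro 6: S0 reads c0=3 → after 1×micro: 0; S1 reads c2=0 → after 2×micro: 1; S2 reads c1=1 → after 1×micro: 0 ⇒ (c0=0, c1=1, c2=0)
[Gauss-Seidel] macro 7: S0 reads c0=0 → after 1×micro: 4; S1 reads c2=0 → after 2×micro: 1; S2 reads c1=1 → after 1×micro: 0 ⇒ (c0=4, c1=1, c2=0)
[Gauss-Seidel] macro 8: S0 reads c0=4 → after 1×micro: 1; S1 reads c2=0 → after 2×micro: 1; S2 reads c1=1 → after 1×micro: 0 ⇒ (c0=1, c1=1, c2=0)
[Gauss-Seidel] macro 9: S0 reads c0=1 → after 1×micro: 3; S1 reads c2=0 → after 2×micro: 1; S2 reads c1=1 → after 1×micro: 0 ⇒ (c0=3, c1=1, c2=0)

first divergence at macro-step: 1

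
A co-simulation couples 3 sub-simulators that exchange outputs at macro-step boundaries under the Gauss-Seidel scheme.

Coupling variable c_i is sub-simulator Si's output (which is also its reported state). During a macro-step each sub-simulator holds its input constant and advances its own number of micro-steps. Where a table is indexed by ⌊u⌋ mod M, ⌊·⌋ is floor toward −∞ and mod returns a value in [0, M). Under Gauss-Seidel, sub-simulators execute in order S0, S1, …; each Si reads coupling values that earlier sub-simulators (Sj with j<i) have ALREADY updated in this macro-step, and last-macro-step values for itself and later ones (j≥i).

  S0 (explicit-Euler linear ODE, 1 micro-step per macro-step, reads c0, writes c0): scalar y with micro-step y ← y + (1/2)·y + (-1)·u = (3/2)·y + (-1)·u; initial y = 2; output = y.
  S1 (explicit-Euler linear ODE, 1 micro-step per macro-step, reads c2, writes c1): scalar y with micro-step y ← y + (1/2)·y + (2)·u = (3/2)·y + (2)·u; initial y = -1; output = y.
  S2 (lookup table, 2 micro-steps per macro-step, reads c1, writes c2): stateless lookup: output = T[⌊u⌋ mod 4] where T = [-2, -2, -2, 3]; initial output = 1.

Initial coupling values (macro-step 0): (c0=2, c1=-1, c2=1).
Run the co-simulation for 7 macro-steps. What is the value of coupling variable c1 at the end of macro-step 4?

c1 at macro-step 4 = -117/16

macro 1: S0 reads c0=2 → after 1×micro: 1; S1 reads c2=1 → after 1×micro: 1/2; S2 reads c1=1/2 → after 2×micro: -2 ⇒ (c0=1, c1=1/2, c2=-2)
macro 2: S0 reads c0=1 → after 1×micro: 1/2; S1 reads c2=-2 → after 1×micro: -13/4; S2 reads c1=-13/4 → after 2×micro: -2 ⇒ (c0=1/2, c1=-13/4, c2=-2)
macro 3: S0 reads c0=1/2 → after 1×micro: 1/4; S1 reads c2=-2 → after 1×micro: -71/8; S2 reads c1=-71/8 → after 2×micro: 3 ⇒ (c0=1/4, c1=-71/8, c2=3)
macro 4: S0 reads c0=1/4 → after 1×micro: 1/8; S1 reads c2=3 → after 1×micro: -117/16; S2 reads c1=-117/16 → after 2×micro: -2 ⇒ (c0=1/8, c1=-117/16, c2=-2)
macro 5: S0 reads c0=1/8 → after 1×micro: 1/16; S1 reads c2=-2 → after 1×micro: -479/32; S2 reads c1=-479/32 → after 2×micro: -2 ⇒ (c0=1/16, c1=-479/32, c2=-2)
macro 6: S0 reads c0=1/16 → after 1×micro: 1/32; S1 reads c2=-2 → after 1×micro: -1693/64; S2 reads c1=-1693/64 → after 2×micro: -2 ⇒ (c0=1/32, c1=-1693/64, c2=-2)
macro 7: S0 reads c0=1/32 → after 1×micro: 1/64; S1 reads c2=-2 → after 1×micro: -5591/128; S2 reads c1=-5591/128 → after 2×micro: -2 ⇒ (c0=1/64, c1=-5591/128, c2=-2)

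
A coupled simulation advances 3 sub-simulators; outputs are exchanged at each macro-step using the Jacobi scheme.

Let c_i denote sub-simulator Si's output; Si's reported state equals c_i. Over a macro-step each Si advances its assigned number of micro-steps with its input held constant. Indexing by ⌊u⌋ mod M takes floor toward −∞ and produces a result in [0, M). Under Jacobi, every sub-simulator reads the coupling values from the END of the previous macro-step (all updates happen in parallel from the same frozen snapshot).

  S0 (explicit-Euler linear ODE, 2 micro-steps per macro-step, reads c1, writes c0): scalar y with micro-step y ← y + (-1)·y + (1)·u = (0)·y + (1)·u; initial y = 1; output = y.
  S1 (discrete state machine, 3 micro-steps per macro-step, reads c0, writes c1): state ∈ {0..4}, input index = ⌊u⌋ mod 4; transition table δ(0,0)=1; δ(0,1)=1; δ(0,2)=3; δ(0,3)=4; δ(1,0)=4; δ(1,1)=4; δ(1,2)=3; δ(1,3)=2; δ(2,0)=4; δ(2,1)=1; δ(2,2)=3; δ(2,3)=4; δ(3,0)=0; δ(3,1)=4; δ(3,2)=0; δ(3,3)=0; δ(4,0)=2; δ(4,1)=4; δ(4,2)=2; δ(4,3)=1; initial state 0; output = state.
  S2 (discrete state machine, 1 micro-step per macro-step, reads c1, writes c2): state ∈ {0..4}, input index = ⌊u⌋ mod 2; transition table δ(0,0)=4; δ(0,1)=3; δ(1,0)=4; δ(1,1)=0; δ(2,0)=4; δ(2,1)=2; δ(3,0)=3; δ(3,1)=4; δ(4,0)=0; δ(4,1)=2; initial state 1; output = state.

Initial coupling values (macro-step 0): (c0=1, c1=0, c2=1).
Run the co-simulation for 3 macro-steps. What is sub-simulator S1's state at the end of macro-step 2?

macro 1: S0 reads c1=0 → after 2×micro: 0; S1 reads c0=1 → after 3×micro: 4; S2 reads c1=0 → after 1×micro: 4 ⇒ (c0=0, c1=4, c2=4)
macro 2: S0 reads c1=4 → after 2×micro: 4; S1 reads c0=0 → after 3×micro: 2; S2 reads c1=4 → after 1×micro: 0 ⇒ (c0=4, c1=2, c2=0)
macro 3: S0 reads c1=2 → after 2×micro: 2; S1 reads c0=4 → after 3×micro: 4; S2 reads c1=2 → after 1×micro: 4 ⇒ (c0=2, c1=4, c2=4)

S1 state at macro-step 2 = 2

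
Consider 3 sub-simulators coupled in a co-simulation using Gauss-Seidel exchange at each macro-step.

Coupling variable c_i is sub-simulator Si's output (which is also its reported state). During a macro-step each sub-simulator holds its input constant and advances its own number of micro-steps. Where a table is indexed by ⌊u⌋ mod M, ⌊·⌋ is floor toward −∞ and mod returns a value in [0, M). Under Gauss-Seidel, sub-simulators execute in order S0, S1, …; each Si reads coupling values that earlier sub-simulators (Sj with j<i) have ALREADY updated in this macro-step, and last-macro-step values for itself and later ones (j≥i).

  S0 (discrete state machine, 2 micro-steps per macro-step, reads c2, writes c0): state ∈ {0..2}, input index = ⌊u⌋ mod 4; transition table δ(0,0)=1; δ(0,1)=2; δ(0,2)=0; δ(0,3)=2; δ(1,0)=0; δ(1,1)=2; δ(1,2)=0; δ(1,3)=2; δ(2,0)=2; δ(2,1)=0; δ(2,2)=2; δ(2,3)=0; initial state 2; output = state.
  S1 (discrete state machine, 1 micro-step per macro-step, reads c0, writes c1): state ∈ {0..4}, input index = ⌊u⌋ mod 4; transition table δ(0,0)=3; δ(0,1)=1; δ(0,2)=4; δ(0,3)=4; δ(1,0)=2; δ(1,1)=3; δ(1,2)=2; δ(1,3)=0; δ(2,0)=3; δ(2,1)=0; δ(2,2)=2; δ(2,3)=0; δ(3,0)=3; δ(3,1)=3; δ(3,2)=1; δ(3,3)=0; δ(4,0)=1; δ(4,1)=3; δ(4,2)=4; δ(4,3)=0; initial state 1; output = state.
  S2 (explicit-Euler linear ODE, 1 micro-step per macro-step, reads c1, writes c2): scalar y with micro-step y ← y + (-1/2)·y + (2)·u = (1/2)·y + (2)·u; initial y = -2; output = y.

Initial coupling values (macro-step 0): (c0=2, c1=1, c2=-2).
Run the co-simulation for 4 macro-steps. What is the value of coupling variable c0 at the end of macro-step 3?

c0 at macro-step 3 = 2

macro 1: S0 reads c2=-2 → after 2×micro: 2; S1 reads c0=2 → after 1×micro: 2; S2 reads c1=2 → after 1×micro: 3 ⇒ (c0=2, c1=2, c2=3)
macro 2: S0 reads c2=3 → after 2×micro: 2; S1 reads c0=2 → after 1×micro: 2; S2 reads c1=2 → after 1×micro: 11/2 ⇒ (c0=2, c1=2, c2=11/2)
macro 3: S0 reads c2=11/2 → after 2×micro: 2; S1 reads c0=2 → after 1×micro: 2; S2 reads c1=2 → after 1×micro: 27/4 ⇒ (c0=2, c1=2, c2=27/4)
macro 4: S0 reads c2=27/4 → after 2×micro: 2; S1 reads c0=2 → after 1×micro: 2; S2 reads c1=2 → after 1×micro: 59/8 ⇒ (c0=2, c1=2, c2=59/8)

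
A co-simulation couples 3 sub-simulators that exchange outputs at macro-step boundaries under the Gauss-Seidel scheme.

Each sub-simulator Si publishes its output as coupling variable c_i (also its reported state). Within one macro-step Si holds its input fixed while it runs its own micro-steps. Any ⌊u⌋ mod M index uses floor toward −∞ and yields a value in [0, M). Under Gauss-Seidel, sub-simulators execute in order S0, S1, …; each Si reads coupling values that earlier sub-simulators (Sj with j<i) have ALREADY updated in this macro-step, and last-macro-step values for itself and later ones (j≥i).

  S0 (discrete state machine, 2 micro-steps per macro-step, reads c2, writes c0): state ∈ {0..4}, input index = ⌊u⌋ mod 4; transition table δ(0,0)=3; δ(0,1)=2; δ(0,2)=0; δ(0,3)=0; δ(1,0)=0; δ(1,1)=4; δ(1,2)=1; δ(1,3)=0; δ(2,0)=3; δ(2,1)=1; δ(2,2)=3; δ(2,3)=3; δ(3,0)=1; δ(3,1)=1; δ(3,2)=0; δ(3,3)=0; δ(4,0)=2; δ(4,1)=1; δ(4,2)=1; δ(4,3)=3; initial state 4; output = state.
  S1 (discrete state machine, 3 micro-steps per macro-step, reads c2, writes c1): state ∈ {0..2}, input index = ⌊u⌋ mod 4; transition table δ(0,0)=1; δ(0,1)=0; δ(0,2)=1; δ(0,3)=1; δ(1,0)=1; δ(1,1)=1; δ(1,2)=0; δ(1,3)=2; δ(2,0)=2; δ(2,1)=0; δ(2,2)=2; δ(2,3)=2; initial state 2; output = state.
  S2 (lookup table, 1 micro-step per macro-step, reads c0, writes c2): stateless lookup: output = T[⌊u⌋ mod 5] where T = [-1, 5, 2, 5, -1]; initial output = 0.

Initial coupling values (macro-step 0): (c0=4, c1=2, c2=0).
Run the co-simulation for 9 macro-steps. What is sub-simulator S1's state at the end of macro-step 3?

macro 1: S0 reads c2=0 → after 2×micro: 3; S1 reads c2=0 → after 3×micro: 2; S2 reads c0=3 → after 1×micro: 5 ⇒ (c0=3, c1=2, c2=5)
macro 2: S0 reads c2=5 → after 2×micro: 4; S1 reads c2=5 → after 3×micro: 0; S2 reads c0=4 → after 1×micro: -1 ⇒ (c0=4, c1=0, c2=-1)
macro 3: S0 reads c2=-1 → after 2×micro: 0; S1 reads c2=-1 → after 3×micro: 2; S2 reads c0=0 → after 1×micro: -1 ⇒ (c0=0, c1=2, c2=-1)
macro 4: S0 reads c2=-1 → after 2×micro: 0; S1 reads c2=-1 → after 3×micro: 2; S2 reads c0=0 → after 1×micro: -1 ⇒ (c0=0, c1=2, c2=-1)
macro 5: S0 reads c2=-1 → after 2×micro: 0; S1 reads c2=-1 → after 3×micro: 2; S2 reads c0=0 → after 1×micro: -1 ⇒ (c0=0, c1=2, c2=-1)
macro 6: S0 reads c2=-1 → after 2×micro: 0; S1 reads c2=-1 → after 3×micro: 2; S2 reads c0=0 → after 1×micro: -1 ⇒ (c0=0, c1=2, c2=-1)
macro 7: S0 reads c2=-1 → after 2×micro: 0; S1 reads c2=-1 → after 3×micro: 2; S2 reads c0=0 → after 1×micro: -1 ⇒ (c0=0, c1=2, c2=-1)
macro 8: S0 reads c2=-1 → after 2×micro: 0; S1 reads c2=-1 → after 3×micro: 2; S2 reads c0=0 → after 1×micro: -1 ⇒ (c0=0, c1=2, c2=-1)
macro 9: S0 reads c2=-1 → after 2×micro: 0; S1 reads c2=-1 → after 3×micro: 2; S2 reads c0=0 → after 1×micro: -1 ⇒ (c0=0, c1=2, c2=-1)

S1 state at macro-step 3 = 2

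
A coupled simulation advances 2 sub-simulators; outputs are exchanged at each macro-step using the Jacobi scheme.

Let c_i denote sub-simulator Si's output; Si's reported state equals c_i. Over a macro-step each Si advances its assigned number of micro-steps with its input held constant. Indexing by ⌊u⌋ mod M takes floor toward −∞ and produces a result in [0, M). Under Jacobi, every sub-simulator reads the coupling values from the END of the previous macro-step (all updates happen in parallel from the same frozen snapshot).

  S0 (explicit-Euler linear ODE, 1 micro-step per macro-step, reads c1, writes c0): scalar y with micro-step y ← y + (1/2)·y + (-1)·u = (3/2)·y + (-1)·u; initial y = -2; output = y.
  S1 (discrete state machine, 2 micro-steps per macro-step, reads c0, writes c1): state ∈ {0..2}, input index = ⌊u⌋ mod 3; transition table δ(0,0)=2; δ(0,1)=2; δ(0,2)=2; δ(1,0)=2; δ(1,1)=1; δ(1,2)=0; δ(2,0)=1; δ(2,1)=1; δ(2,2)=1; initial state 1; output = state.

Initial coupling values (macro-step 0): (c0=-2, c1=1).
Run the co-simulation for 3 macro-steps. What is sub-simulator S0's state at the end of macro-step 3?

S0 state at macro-step 3 = -25/2

macro 1: S0 reads c1=1 → after 1×micro: -4; S1 reads c0=-2 → after 2×micro: 1 ⇒ (c0=-4, c1=1)
macro 2: S0 reads c1=1 → after 1×micro: -7; S1 reads c0=-4 → after 2×micro: 2 ⇒ (c0=-7, c1=2)
macro 3: S0 reads c1=2 → after 1×micro: -25/2; S1 reads c0=-7 → after 2×micro: 0 ⇒ (c0=-25/2, c1=0)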